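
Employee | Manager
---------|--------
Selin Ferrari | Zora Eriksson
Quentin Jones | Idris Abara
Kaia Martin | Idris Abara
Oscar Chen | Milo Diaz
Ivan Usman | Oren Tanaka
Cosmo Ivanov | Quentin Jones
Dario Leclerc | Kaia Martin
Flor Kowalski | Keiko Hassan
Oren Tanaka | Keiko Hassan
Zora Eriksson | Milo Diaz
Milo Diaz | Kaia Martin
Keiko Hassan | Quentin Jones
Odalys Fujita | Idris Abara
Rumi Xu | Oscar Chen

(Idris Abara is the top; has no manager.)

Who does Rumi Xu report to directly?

Rumi Xu reports directly to Oscar Chen.

Oscar Chen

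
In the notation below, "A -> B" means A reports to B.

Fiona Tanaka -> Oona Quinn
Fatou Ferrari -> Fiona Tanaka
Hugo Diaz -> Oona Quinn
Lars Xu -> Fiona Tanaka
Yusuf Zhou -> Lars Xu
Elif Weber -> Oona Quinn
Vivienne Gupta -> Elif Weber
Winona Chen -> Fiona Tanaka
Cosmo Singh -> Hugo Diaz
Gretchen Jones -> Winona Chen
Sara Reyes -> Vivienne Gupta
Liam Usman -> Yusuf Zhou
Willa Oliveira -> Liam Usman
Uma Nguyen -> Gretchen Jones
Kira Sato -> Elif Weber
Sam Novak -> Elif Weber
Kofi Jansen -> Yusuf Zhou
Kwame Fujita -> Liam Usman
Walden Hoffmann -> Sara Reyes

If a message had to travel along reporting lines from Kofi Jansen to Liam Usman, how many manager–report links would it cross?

Kofi Jansen is 1 level below Yusuf Zhou, and Liam Usman is 1 level below Yusuf Zhou (their lowest common manager). The shortest path runs up from Kofi Jansen to Yusuf Zhou and back down to Liam Usman: 1 + 1 = 2 links.

2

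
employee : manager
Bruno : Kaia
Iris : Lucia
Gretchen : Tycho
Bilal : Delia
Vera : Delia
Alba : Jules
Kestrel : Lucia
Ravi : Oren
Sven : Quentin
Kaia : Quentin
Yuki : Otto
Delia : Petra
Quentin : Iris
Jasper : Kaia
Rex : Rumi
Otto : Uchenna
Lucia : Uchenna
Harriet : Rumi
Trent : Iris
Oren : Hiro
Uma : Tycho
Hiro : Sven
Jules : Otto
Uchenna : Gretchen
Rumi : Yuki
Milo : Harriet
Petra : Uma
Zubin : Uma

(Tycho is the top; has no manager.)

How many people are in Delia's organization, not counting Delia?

2

Delia directly manages Bilal, Vera. Bilal has no reports. Vera has no reports. So Delia's organization is 2 direct reports plus everyone under them: 1 + 1 = 2.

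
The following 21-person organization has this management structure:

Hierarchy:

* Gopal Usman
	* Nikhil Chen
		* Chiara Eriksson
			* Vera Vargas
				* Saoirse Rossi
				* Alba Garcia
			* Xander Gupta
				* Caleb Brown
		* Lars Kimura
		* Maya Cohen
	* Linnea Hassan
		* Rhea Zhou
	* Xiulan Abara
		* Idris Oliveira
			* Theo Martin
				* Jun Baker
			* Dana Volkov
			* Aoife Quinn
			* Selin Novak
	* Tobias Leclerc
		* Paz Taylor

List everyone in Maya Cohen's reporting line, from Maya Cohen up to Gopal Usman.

Maya Cohen reports to Nikhil Chen. Nikhil Chen reports to Gopal Usman. Gopal Usman is at the top.

Maya Cohen -> Nikhil Chen -> Gopal Usman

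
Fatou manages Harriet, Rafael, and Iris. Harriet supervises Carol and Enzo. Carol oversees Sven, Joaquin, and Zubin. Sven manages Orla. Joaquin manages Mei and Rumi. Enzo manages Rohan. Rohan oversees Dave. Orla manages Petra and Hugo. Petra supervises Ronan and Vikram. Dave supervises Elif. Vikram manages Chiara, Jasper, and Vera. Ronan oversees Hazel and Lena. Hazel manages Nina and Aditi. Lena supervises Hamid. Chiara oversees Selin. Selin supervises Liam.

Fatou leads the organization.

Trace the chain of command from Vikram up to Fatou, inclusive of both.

Vikram reports to Petra. Petra reports to Orla. Orla reports to Sven. Sven reports to Carol. Carol reports to Harriet. Harriet reports to Fatou. Fatou is at the top.

Vikram -> Petra -> Orla -> Sven -> Carol -> Harriet -> Fatou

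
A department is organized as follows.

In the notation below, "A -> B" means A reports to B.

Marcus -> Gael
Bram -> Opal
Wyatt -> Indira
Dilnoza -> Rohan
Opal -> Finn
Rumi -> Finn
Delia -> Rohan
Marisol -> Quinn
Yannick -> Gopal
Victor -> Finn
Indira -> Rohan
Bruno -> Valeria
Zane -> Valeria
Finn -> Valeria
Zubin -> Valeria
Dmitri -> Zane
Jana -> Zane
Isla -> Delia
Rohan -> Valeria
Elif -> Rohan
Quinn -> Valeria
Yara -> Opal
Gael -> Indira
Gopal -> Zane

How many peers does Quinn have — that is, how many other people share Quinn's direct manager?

5

Quinn reports to Valeria. Valeria's other direct reports are Zane, Zubin, Rohan, Finn, Bruno — 5 peers.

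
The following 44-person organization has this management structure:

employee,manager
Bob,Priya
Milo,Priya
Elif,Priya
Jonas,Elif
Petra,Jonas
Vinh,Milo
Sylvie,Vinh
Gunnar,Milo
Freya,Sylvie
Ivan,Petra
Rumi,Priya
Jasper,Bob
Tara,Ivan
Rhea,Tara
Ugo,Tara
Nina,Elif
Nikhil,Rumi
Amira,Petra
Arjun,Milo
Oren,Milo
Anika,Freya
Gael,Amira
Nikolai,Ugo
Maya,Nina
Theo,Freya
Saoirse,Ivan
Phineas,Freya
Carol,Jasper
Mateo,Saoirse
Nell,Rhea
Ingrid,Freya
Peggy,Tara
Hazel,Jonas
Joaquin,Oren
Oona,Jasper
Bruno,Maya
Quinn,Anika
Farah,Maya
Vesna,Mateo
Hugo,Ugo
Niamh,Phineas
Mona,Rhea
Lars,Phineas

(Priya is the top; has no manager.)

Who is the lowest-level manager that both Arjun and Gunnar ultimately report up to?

Arjun's chain of managers is Milo, Priya. Gunnar's chain of managers is Milo, Priya. The first manager that appears in both chains is Milo.

Milo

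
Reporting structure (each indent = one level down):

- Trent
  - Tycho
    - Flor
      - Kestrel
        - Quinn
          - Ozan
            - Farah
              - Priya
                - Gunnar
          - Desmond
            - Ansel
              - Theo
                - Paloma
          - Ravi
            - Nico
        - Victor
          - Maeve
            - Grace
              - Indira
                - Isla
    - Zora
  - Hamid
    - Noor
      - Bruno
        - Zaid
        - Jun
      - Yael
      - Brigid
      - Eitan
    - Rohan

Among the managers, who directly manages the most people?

Noor

Direct-report counts: Trent has 2; Hamid has 2; Noor has 4; Bruno has 2; Tycho has 2; Flor has 1; Kestrel has 2; Victor has 1; Maeve has 1; Grace has 1; Indira has 1; Quinn has 3; Ravi has 1; Desmond has 1; Ansel has 1; Theo has 1; Ozan has 1; Farah has 1; Priya has 1. The largest is 4, held by Noor.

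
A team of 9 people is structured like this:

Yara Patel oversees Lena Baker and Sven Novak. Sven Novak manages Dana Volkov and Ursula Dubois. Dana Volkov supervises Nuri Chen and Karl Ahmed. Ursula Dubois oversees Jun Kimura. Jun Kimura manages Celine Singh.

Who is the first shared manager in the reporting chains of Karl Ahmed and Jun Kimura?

Karl Ahmed's chain of managers is Dana Volkov, Sven Novak, Yara Patel. Jun Kimura's chain of managers is Ursula Dubois, Sven Novak, Yara Patel. The first manager that appears in both chains is Sven Novak.

Sven Novak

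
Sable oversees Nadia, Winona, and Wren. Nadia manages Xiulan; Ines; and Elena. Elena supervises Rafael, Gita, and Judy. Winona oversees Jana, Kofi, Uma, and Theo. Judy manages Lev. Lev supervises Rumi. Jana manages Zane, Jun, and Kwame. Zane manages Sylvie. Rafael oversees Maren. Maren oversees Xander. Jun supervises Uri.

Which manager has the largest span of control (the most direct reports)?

Winona

Direct-report counts: Sable has 3; Winona has 4; Jana has 3; Jun has 1; Zane has 1; Nadia has 3; Elena has 3; Rafael has 1; Maren has 1; Judy has 1; Lev has 1. The largest is 4, held by Winona.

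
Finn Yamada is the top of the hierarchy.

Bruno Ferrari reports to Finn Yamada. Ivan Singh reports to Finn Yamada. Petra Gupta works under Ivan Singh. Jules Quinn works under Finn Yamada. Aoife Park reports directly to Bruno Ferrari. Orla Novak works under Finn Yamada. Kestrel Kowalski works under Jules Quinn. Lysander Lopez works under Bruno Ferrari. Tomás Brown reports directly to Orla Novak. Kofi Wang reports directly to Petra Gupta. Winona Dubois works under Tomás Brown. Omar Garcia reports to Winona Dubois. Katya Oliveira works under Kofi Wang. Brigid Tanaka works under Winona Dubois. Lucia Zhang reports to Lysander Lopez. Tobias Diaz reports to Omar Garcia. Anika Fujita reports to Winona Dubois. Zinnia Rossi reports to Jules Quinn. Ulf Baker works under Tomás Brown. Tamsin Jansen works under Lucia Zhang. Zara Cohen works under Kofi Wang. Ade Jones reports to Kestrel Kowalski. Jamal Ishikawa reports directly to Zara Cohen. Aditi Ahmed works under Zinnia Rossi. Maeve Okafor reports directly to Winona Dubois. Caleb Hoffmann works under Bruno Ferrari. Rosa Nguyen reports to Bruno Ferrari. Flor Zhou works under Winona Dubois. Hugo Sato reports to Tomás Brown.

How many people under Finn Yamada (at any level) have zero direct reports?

The people in Finn Yamada's organization with no one reporting to them are Hugo Sato, Ulf Baker, Flor Zhou, Maeve Okafor, Anika Fujita, Brigid Tanaka, Tobias Diaz, Aditi Ahmed, Ade Jones, Jamal Ishikawa, Katya Oliveira, Rosa Nguyen, Caleb Hoffmann, Tamsin Jansen, Aoife Park. That is 15.

15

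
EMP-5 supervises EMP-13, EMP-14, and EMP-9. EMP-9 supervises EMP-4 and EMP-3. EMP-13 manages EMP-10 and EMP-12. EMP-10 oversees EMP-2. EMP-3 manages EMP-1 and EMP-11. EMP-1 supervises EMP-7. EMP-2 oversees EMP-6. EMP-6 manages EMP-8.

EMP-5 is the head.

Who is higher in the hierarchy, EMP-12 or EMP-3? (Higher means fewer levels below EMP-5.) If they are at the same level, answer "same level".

Both EMP-12 and EMP-3 are 2 levels below EMP-5.

same level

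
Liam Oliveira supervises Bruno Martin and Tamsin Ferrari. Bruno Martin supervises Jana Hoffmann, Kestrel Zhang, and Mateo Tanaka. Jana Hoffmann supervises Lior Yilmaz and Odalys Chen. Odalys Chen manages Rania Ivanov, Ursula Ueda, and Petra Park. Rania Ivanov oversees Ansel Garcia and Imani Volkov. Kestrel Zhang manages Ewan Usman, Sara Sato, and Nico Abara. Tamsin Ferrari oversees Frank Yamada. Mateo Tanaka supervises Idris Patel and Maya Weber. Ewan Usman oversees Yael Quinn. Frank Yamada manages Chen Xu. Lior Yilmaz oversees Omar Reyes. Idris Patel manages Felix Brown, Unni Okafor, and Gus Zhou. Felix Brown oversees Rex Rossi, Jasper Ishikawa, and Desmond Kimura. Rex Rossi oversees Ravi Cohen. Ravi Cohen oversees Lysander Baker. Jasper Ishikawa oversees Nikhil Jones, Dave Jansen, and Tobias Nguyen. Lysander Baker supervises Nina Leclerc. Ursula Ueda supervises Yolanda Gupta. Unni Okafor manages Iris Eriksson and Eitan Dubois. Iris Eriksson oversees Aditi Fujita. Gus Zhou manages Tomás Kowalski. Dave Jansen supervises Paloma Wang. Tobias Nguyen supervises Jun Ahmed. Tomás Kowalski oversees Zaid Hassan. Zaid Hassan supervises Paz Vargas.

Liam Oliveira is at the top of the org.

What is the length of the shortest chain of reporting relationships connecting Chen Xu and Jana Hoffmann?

5

Chen Xu is 3 levels below Liam Oliveira, and Jana Hoffmann is 2 levels below Liam Oliveira (their lowest common manager). The shortest path runs up from Chen Xu to Liam Oliveira and back down to Jana Hoffmann: 3 + 2 = 5 links.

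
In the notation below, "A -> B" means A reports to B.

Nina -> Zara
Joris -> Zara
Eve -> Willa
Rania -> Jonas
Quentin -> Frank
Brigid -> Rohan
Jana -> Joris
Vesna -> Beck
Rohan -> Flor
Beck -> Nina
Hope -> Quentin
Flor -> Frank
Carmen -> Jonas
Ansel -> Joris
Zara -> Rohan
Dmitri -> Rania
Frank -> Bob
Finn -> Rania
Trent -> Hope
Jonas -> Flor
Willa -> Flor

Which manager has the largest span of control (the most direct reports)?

Direct-report counts: Bob has 1; Frank has 2; Quentin has 1; Hope has 1; Flor has 3; Willa has 1; Rohan has 2; Zara has 2; Joris has 2; Nina has 1; Beck has 1; Jonas has 2; Rania has 2. The largest is 3, held by Flor.

Flor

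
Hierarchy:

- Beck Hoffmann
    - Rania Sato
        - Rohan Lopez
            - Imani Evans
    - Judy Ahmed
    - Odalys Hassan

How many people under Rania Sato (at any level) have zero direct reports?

The only person in Rania Sato's organization with no one reporting to them is Imani Evans. That is 1.

1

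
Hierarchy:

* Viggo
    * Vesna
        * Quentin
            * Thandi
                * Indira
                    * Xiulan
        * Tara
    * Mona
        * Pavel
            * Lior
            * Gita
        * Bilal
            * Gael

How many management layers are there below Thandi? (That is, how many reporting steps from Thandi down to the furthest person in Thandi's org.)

The longest chain under Thandi runs Thandi → Indira → Xiulan, which is 2 levels below Thandi.

2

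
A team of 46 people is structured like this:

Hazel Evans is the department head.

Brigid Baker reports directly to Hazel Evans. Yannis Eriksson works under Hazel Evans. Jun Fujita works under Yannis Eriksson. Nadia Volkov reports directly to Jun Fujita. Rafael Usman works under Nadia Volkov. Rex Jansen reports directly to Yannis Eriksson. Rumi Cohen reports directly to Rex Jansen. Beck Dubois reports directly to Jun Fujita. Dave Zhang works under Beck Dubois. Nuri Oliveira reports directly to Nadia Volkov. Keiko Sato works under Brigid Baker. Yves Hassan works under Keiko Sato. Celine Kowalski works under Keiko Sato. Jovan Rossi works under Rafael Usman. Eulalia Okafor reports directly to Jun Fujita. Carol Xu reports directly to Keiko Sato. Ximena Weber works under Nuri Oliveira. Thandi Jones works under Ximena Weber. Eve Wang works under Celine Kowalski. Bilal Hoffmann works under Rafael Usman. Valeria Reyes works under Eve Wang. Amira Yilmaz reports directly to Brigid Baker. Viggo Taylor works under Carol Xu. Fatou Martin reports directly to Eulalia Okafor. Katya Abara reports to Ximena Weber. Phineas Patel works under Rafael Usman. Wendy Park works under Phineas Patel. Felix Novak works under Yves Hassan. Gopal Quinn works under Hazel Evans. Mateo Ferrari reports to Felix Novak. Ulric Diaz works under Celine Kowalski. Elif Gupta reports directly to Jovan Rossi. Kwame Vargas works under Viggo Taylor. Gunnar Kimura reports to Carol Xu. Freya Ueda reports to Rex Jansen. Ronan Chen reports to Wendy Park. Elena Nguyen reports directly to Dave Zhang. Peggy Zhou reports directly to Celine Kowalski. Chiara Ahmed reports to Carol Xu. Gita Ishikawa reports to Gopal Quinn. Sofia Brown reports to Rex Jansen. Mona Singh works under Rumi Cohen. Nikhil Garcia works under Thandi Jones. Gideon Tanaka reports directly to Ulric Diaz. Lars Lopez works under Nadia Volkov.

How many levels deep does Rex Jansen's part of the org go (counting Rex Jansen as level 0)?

The longest chain under Rex Jansen runs Rex Jansen → Rumi Cohen → Mona Singh, which is 2 levels below Rex Jansen.

2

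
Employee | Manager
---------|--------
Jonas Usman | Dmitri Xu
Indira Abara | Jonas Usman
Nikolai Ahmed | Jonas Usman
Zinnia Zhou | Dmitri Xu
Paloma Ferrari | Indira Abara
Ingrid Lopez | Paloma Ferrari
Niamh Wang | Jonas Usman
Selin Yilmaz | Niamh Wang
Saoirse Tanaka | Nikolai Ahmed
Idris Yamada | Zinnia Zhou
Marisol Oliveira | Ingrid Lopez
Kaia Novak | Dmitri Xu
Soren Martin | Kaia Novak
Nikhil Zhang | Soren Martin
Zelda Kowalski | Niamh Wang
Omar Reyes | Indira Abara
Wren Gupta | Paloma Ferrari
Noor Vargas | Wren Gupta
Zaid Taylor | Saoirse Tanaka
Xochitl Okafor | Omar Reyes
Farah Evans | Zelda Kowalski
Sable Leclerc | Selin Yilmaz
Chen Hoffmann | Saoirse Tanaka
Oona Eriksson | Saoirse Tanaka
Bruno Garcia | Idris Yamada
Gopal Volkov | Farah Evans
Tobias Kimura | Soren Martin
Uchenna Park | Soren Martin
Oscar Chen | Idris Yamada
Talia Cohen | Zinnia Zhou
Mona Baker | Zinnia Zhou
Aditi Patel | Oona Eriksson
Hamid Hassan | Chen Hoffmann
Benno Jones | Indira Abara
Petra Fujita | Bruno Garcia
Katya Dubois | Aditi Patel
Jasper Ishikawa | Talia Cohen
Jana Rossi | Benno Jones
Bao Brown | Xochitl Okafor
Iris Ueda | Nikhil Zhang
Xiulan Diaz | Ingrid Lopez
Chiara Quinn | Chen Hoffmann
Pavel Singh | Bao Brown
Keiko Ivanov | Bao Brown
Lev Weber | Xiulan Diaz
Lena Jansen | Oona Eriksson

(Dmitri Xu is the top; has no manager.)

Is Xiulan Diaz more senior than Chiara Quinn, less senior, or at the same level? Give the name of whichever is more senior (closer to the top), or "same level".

same level

Both Xiulan Diaz and Chiara Quinn are 5 levels below Dmitri Xu.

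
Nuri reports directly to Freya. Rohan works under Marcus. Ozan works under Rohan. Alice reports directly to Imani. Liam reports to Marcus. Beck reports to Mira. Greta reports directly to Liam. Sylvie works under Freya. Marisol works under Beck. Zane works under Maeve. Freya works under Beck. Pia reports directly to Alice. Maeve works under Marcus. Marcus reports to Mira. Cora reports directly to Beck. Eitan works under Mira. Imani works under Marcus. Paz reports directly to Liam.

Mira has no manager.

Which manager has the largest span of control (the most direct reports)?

Direct-report counts: Mira has 3; Beck has 3; Freya has 2; Marcus has 4; Rohan has 1; Maeve has 1; Liam has 2; Imani has 1; Alice has 1. The largest is 4, held by Marcus.

Marcus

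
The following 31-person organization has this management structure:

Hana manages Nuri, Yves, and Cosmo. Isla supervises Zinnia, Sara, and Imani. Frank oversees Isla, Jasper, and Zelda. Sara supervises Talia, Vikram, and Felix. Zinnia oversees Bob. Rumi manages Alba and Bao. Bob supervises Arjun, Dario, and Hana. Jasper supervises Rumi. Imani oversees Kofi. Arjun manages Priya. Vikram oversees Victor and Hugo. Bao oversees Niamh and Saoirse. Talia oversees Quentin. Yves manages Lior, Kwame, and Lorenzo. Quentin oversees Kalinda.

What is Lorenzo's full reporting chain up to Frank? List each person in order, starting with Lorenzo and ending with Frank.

Lorenzo reports to Yves. Yves reports to Hana. Hana reports to Bob. Bob reports to Zinnia. Zinnia reports to Isla. Isla reports to Frank. Frank is at the top.

Lorenzo -> Yves -> Hana -> Bob -> Zinnia -> Isla -> Frank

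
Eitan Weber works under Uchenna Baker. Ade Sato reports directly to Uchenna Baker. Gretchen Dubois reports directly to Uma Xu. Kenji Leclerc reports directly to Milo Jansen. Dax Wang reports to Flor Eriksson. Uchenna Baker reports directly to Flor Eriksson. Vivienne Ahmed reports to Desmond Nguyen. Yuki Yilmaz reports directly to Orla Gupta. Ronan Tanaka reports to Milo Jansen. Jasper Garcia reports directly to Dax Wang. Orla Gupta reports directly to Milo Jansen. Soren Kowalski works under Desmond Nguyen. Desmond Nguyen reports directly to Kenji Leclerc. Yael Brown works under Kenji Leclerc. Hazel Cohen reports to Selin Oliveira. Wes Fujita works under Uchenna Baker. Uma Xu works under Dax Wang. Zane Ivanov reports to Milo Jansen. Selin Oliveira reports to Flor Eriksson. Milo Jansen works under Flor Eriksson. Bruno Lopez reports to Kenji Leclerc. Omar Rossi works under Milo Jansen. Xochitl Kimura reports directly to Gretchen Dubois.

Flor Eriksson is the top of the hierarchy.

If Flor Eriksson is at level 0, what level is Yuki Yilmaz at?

3

Chain from Yuki Yilmaz up to Flor Eriksson: Yuki Yilmaz → Orla Gupta → Milo Jansen → Flor Eriksson. That is 3 steps up, so Yuki Yilmaz is 3 levels below Flor Eriksson.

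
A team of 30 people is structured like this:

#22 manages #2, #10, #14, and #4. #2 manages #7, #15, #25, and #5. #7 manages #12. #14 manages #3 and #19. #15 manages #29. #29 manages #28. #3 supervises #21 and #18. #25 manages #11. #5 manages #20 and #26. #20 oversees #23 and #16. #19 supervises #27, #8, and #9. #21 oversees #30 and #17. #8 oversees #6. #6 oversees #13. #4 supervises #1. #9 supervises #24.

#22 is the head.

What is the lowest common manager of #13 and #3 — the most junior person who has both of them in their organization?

#14

#13's chain of managers is #6, #8, #19, #14, #22. #3's chain of managers is #14, #22. The first manager that appears in both chains is #14.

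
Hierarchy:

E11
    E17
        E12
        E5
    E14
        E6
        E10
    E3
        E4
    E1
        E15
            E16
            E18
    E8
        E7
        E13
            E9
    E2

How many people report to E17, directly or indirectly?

E17 directly manages E12, E5. E12 has no reports. E5 has no reports. So E17's organization is 2 direct reports plus everyone under them: 1 + 1 = 2.

2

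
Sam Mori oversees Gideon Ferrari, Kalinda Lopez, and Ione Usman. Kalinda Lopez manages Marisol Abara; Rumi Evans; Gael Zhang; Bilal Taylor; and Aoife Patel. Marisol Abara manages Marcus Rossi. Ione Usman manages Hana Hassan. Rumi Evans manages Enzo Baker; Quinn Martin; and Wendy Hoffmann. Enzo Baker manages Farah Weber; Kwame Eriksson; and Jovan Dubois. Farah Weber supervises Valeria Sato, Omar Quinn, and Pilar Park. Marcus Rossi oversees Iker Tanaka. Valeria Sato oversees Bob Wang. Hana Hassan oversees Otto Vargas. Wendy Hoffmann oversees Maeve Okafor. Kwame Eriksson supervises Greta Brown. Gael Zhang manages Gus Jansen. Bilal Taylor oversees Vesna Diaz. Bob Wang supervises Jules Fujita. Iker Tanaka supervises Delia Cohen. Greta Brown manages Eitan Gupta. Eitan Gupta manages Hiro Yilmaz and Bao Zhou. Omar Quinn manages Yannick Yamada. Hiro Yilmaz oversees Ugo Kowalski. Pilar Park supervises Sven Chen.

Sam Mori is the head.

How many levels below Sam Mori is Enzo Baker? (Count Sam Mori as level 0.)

Chain from Enzo Baker up to Sam Mori: Enzo Baker → Rumi Evans → Kalinda Lopez → Sam Mori. That is 3 steps up, so Enzo Baker is 3 levels below Sam Mori.

3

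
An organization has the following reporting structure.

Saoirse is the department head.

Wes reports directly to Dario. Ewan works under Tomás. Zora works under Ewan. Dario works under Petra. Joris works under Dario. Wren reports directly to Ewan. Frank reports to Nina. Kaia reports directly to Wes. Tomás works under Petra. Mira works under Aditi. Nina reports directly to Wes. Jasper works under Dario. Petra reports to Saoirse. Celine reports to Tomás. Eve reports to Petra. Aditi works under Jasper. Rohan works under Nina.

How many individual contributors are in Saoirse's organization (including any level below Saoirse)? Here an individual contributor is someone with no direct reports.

The people in Saoirse's organization with no one reporting to them are Celine, Wren, Zora, Eve, Kaia, Rohan, Frank, Mira, Joris. That is 9.

9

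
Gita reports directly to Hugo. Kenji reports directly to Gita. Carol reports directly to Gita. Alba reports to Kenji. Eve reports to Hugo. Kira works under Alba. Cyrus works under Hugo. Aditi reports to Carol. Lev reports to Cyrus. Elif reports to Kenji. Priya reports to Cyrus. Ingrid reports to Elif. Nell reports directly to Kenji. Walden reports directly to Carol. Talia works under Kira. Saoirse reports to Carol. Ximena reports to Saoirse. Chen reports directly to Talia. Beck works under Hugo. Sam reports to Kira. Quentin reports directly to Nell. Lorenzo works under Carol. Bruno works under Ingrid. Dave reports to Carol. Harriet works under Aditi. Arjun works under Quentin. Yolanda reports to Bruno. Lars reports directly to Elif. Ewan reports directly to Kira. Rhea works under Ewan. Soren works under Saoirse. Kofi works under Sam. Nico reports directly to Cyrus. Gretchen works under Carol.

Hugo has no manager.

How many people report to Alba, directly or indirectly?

7

Alba directly manages Kira. Under Kira: Ewan, Rhea, Sam, Kofi, Talia, Chen (6). That's 7 in total.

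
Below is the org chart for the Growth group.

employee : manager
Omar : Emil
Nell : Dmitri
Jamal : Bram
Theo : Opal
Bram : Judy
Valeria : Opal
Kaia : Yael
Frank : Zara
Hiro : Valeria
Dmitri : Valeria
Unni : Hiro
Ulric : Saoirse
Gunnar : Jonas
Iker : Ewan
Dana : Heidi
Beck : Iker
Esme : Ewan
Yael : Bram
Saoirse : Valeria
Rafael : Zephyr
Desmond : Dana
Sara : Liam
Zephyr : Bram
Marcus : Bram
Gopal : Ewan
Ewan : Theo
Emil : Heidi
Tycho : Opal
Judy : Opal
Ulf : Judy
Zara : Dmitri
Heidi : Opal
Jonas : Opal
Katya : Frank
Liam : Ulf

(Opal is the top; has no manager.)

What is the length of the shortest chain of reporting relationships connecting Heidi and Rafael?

Heidi is 1 level below Opal, and Rafael is 4 levels below Opal (their lowest common manager). The shortest path runs up from Heidi to Opal and back down to Rafael: 1 + 4 = 5 links.

5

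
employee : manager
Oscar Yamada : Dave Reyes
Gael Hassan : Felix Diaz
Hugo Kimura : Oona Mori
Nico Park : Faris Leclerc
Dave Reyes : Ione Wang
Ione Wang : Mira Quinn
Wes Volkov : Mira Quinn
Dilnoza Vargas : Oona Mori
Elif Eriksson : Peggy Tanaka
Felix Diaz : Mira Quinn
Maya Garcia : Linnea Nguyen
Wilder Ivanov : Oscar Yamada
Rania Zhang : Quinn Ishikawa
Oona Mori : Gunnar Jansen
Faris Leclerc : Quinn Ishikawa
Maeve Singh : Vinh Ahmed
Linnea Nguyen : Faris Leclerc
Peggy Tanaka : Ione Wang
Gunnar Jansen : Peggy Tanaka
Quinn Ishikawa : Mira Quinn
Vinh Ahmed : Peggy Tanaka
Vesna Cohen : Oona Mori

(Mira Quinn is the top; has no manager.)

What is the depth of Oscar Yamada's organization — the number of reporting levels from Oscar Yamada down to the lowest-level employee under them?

1

The longest chain under Oscar Yamada runs Oscar Yamada → Wilder Ivanov, which is 1 level below Oscar Yamada.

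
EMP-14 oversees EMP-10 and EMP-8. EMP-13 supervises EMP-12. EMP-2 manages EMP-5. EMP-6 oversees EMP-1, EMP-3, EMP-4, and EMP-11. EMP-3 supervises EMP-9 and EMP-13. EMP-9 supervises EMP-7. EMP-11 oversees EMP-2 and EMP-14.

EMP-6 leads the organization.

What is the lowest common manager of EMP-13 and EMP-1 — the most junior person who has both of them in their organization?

EMP-13's chain of managers is EMP-3, EMP-6. EMP-1's chain of managers is EMP-6. The first manager that appears in both chains is EMP-6.

EMP-6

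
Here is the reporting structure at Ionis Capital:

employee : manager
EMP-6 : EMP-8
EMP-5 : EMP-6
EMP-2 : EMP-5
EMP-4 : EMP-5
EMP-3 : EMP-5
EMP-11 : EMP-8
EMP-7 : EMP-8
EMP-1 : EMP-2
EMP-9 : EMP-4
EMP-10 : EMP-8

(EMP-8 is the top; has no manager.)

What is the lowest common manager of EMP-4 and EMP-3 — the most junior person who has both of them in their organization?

EMP-4's chain of managers is EMP-5, EMP-6, EMP-8. EMP-3's chain of managers is EMP-5, EMP-6, EMP-8. The first manager that appears in both chains is EMP-5.

EMP-5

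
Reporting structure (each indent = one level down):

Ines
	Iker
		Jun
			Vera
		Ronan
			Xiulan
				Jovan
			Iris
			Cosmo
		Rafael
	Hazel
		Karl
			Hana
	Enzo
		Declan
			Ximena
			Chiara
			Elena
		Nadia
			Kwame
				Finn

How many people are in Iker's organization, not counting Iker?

8

Iker directly manages Jun, Ronan, Rafael. Under Jun: Vera (1). Under Ronan: Cosmo, Iris, Xiulan, Jovan (4). Rafael has no reports. So Iker's organization is 3 direct reports plus everyone under them: 2 + 5 + 1 = 8.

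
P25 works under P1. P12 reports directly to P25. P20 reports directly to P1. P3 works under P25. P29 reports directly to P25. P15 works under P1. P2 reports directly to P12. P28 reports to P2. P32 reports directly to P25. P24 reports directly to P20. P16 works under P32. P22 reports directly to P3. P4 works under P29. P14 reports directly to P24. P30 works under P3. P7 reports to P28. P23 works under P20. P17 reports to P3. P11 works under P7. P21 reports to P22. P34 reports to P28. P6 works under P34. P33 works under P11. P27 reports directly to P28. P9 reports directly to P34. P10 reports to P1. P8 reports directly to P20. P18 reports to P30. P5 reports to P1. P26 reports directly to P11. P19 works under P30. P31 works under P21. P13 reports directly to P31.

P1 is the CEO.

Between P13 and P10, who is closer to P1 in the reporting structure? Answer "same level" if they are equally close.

P13 is 6 levels below P1; P10 is 1. P10 is higher.

P10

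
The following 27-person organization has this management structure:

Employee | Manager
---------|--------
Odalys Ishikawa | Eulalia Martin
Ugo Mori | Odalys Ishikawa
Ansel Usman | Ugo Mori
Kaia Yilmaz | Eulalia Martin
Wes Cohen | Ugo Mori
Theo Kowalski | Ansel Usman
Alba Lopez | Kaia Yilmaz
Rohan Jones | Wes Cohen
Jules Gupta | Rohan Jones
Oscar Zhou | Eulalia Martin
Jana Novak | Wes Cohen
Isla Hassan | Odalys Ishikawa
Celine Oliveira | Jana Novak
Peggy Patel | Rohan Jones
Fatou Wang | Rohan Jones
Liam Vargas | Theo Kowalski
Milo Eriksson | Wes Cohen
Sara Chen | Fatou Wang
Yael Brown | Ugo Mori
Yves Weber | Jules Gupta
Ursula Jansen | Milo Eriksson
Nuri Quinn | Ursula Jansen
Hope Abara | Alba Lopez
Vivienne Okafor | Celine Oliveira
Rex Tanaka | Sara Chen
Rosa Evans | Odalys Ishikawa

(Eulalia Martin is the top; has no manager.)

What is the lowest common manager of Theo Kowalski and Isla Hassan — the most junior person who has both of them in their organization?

Odalys Ishikawa

Theo Kowalski's chain of managers is Ansel Usman, Ugo Mori, Odalys Ishikawa, Eulalia Martin. Isla Hassan's chain of managers is Odalys Ishikawa, Eulalia Martin. The first manager that appears in both chains is Odalys Ishikawa.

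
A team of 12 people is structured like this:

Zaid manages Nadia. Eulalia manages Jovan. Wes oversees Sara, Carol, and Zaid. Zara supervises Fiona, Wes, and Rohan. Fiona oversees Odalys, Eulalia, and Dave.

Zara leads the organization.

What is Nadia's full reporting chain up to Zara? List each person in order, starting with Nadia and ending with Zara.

Nadia -> Zaid -> Wes -> Zara

Nadia reports to Zaid. Zaid reports to Wes. Wes reports to Zara. Zara is at the top.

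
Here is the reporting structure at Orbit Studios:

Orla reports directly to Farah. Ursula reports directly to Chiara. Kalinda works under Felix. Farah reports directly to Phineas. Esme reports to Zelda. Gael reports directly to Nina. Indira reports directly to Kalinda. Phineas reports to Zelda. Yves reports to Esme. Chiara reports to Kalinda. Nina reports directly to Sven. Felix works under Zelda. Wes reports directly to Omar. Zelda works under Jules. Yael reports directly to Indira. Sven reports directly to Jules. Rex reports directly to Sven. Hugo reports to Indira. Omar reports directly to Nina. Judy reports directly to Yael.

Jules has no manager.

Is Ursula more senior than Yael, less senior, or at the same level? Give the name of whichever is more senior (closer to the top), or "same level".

same level

Both Ursula and Yael are 5 levels below Jules.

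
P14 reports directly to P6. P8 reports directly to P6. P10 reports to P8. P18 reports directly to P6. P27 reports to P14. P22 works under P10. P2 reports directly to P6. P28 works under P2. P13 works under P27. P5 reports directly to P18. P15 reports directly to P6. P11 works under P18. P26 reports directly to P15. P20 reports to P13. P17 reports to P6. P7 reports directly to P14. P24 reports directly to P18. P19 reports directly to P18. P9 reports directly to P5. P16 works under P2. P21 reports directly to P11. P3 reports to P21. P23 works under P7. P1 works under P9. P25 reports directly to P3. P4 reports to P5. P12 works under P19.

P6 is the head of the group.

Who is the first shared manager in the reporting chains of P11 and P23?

P6

P11's chain of managers is P18, P6. P23's chain of managers is P7, P14, P6. The first manager that appears in both chains is P6.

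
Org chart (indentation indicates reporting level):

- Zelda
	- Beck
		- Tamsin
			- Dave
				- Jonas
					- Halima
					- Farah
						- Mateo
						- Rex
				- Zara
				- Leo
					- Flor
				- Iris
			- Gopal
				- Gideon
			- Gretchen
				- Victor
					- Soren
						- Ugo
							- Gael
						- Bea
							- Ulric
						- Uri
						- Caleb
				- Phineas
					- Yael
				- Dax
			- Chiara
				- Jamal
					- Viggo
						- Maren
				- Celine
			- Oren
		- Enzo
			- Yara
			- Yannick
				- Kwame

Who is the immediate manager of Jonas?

Dave

Jonas reports directly to Dave.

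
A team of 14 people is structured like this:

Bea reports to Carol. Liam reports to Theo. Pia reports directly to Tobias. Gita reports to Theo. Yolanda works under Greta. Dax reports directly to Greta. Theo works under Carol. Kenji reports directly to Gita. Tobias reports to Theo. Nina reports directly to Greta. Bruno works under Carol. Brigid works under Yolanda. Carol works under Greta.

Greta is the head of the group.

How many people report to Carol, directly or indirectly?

8

Carol directly manages Bruno, Theo, Bea. Bruno has no reports. Under Theo: Liam, Tobias, Pia, Gita, Kenji (5). Bea has no reports. So Carol's organization is 3 direct reports plus everyone under them: 1 + 6 + 1 = 8.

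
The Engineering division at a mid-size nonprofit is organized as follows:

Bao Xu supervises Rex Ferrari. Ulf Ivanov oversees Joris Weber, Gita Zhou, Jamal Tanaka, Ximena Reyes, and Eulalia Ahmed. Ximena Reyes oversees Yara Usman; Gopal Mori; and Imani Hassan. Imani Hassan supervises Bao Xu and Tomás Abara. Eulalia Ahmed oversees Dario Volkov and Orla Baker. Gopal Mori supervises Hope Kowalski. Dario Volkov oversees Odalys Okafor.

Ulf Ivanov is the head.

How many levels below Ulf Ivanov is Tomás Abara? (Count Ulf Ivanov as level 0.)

3

Chain from Tomás Abara up to Ulf Ivanov: Tomás Abara → Imani Hassan → Ximena Reyes → Ulf Ivanov. That is 3 steps up, so Tomás Abara is 3 levels below Ulf Ivanov.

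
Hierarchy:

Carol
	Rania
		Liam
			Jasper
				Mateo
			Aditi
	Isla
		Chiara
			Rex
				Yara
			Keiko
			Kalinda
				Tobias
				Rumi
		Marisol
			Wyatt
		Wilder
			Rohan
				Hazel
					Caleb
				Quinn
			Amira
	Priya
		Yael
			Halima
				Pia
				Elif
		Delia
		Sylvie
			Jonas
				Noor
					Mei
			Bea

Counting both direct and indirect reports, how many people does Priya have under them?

Priya directly manages Yael, Delia, Sylvie. Under Yael: Halima, Elif, Pia (3). Delia has no reports. Under Sylvie: Bea, Jonas, Noor, Mei (4). So Priya's organization is 3 direct reports plus everyone under them: 4 + 1 + 5 = 10.

10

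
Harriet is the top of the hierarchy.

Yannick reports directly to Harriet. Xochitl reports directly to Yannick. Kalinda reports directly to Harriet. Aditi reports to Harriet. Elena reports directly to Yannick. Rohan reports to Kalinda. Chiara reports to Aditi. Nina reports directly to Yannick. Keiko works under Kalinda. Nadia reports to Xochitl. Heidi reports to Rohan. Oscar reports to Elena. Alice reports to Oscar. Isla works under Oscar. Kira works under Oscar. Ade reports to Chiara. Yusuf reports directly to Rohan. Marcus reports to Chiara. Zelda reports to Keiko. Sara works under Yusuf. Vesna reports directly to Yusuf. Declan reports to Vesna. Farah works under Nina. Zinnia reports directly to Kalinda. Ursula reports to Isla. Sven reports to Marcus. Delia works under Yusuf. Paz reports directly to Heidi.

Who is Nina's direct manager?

Nina reports directly to Yannick.

Yannick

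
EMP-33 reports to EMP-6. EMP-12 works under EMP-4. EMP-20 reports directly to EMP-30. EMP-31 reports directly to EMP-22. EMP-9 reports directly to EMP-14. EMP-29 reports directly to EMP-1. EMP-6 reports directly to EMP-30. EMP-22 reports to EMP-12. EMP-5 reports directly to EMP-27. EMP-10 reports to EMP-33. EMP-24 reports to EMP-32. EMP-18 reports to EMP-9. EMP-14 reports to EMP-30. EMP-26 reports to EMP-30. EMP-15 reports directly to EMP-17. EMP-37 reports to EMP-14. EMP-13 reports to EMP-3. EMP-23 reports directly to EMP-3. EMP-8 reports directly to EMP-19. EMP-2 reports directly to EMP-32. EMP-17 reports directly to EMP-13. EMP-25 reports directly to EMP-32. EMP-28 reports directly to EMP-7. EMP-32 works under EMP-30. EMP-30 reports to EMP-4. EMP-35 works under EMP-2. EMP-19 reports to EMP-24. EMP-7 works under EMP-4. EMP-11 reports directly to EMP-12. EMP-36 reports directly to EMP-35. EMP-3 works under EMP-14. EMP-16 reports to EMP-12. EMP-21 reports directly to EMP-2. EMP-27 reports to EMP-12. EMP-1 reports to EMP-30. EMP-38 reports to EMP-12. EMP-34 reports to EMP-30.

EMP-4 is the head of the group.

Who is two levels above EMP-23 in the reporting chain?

EMP-23 reports to EMP-3, and EMP-3 reports to EMP-14. So EMP-23's skip-level manager is EMP-14.

EMP-14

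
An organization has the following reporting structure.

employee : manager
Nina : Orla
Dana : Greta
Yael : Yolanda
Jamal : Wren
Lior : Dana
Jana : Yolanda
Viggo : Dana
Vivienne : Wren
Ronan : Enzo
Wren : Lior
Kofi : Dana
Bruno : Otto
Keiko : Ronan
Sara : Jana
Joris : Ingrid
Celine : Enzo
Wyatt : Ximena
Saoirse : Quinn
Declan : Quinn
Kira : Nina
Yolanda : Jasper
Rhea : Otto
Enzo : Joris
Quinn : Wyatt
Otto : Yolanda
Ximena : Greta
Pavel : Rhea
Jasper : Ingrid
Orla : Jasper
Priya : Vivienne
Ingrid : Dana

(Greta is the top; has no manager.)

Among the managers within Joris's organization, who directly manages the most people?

Enzo

Direct-report counts within Joris's organization: Joris has 1; Enzo has 2; Ronan has 1. The largest is 2, held by Enzo.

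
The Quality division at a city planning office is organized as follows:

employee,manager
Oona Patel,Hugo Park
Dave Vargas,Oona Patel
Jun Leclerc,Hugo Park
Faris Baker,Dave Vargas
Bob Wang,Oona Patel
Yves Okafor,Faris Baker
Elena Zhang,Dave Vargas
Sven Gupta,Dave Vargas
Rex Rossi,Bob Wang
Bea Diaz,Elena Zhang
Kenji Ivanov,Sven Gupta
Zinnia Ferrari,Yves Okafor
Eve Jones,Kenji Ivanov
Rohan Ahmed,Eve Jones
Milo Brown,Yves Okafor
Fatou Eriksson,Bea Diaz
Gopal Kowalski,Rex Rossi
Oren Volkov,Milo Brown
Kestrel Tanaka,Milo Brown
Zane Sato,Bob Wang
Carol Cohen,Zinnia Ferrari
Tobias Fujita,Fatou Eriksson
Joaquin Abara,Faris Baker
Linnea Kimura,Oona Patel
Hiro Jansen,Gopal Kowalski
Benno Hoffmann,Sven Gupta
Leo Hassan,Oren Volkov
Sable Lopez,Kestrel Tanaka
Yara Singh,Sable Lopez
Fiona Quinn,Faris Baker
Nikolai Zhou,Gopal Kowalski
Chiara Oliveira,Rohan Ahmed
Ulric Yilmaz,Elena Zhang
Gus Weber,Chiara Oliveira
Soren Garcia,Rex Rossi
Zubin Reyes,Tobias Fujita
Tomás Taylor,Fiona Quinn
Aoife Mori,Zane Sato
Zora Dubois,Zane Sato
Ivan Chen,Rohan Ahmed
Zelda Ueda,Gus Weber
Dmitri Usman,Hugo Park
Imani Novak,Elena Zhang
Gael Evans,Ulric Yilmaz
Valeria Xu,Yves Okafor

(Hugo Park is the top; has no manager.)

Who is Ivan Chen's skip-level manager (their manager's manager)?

Eve Jones

Ivan Chen reports to Rohan Ahmed, and Rohan Ahmed reports to Eve Jones. So Ivan Chen's skip-level manager is Eve Jones.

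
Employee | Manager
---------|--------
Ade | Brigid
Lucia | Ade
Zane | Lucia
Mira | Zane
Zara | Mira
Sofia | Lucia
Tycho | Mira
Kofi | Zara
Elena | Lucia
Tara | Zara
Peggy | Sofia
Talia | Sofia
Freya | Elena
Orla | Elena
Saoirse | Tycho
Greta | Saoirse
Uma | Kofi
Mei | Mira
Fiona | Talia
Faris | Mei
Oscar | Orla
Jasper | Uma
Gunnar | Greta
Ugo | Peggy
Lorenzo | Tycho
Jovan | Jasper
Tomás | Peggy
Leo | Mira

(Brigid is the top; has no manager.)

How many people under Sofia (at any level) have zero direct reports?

The people in Sofia's organization with no one reporting to them are Fiona, Tomás, Ugo. That is 3.

3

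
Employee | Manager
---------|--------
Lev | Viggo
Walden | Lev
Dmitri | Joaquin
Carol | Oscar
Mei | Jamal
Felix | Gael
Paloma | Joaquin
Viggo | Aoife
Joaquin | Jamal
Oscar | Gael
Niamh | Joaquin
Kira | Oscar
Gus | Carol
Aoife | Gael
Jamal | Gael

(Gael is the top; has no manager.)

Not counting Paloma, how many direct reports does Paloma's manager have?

2

Paloma reports to Joaquin. Joaquin's other direct reports are Dmitri, Niamh — 2 peers.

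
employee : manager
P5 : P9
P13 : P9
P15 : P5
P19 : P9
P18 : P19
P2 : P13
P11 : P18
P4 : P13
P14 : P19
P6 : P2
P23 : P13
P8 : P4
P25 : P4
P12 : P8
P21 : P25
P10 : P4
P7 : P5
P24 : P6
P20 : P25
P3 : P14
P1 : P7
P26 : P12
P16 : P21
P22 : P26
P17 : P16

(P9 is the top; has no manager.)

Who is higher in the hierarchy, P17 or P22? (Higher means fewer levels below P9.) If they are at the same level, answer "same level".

Both P17 and P22 are 6 levels below P9.

same level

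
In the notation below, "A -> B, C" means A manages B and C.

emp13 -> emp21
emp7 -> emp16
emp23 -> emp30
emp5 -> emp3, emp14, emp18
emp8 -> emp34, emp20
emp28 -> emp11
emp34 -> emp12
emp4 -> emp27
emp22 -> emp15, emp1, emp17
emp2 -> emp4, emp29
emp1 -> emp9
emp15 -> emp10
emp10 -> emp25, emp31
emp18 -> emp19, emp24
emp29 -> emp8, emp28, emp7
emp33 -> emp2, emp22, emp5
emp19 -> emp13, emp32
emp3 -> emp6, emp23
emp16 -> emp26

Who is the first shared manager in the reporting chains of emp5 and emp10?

emp33

emp5's chain of managers is emp33. emp10's chain of managers is emp15, emp22, emp33. The first manager that appears in both chains is emp33.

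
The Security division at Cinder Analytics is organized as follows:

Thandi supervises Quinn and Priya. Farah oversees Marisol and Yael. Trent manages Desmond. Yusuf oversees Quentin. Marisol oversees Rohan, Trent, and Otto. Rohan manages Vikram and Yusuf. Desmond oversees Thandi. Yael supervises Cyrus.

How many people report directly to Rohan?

2

Rohan directly manages Vikram, Yusuf. That is 2 direct reports.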